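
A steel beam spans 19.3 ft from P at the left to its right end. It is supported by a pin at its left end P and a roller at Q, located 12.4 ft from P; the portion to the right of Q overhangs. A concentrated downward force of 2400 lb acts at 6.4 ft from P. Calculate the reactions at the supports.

Taking moments about P: Q_y·12.4 − 2400·6.4 = 0 → Q_y = 15360/12.4 = 1238.71 ≈ 1239 lb.
ΣF_y = 0: P_y + 1238.71 − 2400 = 0 → P_y = 1161 lb.
ΣF_x = 0: no horizontal applied forces, so P_x = 0.

P_x = 0, P_y = 1161 lb, Q_y = 1239 lb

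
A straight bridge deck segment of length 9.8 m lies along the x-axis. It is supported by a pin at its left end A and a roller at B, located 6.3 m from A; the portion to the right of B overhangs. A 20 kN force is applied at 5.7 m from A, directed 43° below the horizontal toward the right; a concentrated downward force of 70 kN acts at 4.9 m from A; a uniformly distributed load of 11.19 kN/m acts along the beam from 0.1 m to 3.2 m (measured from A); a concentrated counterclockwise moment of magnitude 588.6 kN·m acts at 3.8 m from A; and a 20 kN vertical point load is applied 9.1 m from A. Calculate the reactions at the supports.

Resultant of the distributed load: 11.19 × 3.1 = 34.689 kN at 1.65 m from A.
Taking moments about A: B_y·6.3 − 20·sin43°·5.7 − 70·4.9 − (11.19·3.1)·1.65 + 588.6 − 20·9.1 = 0 → B_y = 71.3847/6.3 = 11.3309 ≈ 11.33 kN.
ΣF_y = 0: A_y + 11.3309 − 20·sin43° − 70 − 11.19·3.1 − 20 = 0 → A_y = 127.0 kN.
ΣF_x = 0: A_x + 20·cos43° = 0 → A_x = -14.63 kN.

A_x = -14.63 kN, A_y = 127.0 kN, B_y = 11.33 kN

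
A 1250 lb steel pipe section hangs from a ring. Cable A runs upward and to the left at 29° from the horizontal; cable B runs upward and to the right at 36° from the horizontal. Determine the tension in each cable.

T_A = 1116 lb, T_B = 1206 lb

ΣF_x = 0: −T_A·cos29° + T_B·cos36° = 0 → T_B = 1.08109·T_A.
ΣF_y = 0: T_A·sin29° + T_B·sin36° = 1250.
Substitute: T_A·(0.48481 + 1.08109·0.587785) = 1250 → T_A = 1115.81 ≈ 1116 lb.
Then T_B = 1.08109 × 1115.81 = 1206 lb.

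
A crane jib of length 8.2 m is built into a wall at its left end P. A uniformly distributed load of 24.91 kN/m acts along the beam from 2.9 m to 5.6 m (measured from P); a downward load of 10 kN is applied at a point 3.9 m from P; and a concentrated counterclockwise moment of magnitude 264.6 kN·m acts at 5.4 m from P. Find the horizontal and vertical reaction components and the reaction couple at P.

Resultant of the distributed load: 24.91 × 2.7 = 67.257 kN at 4.25 m from P.
ΣF_x = 0: P_x = 0.
ΣF_y = 0: P_y − 24.91·2.7 − 10 = 0 → P_y = 77.26 kN.
ΣM about P: M_P − (24.91·2.7)·4.25 − 10·3.9 + 264.6 = 0 → M_P = 60.24 kN·m.

P_x = 0, P_y = 77.26 kN, M_P = 60.24 kN·m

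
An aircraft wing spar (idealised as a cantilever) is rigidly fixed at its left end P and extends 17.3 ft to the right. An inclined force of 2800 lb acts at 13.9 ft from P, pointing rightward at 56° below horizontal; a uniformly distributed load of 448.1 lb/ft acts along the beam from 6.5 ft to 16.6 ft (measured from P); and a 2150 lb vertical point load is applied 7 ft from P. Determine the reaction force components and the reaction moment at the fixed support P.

Resultant of the distributed load: 448.1 × 10.1 = 4525.81 lb at 11.55 ft from P.
ΣF_x = 0: P_x + 2800·cos56° = 0 → P_x = -1566 lb.
ΣF_y = 0: P_y − 2800·sin56° − 448.1·10.1 − 2150 = 0 → P_y = 8997 lb.
ΣM about P: M_P − 2800·sin56°·13.9 − (448.1·10.1)·11.55 − 2150·7 = 0 → M_P = 99590 lb·ft.

P_x = -1566 lb, P_y = 8997 lb, M_P = 99590 lb·ft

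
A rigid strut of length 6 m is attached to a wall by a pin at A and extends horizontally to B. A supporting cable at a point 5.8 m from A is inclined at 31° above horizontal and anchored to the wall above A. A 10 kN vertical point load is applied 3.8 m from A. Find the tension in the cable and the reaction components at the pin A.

ΣM about A: T·sin31°·5.8 − 10·3.8 = 0 → T = 38/(5.8·0.515038) = 12.7209 ≈ 12.72 kN.
ΣF_x = 0: A_x − T·cos31° = 0 → A_x = 12.7209 × 0.857167 = 10.90 kN.
ΣF_y = 0: A_y + T·sin31° − 10 = 0 → A_y = 10 − 12.7209 × 0.515038 = 3.448 kN.

T = 12.72 kN, A_x = 10.90 kN, A_y = 3.448 kN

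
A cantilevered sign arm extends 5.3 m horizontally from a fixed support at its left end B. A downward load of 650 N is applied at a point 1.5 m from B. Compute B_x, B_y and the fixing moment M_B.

B_x = 0, B_y = 650.0 N, M_B = 975.0 N·m

ΣF_x = 0: B_x = 0.
ΣF_y = 0: B_y − 650 = 0 → B_y = 650.0 N.
ΣM about B: M_B − 650·1.5 = 0 → M_B = 975.0 N·m.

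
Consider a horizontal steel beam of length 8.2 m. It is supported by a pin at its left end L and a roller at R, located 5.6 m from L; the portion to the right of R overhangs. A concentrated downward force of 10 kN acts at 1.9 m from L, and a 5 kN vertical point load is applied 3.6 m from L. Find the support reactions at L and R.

ΣM about L: R_y·5.6 − 10·1.9 − 5·3.6 = 0 → R_y = 37/5.6 = 6.60714 ≈ 6.607 kN.
ΣF_y = 0: L_y + 6.60714 − 10 − 5 = 0 → L_y = 8.393 kN.
ΣF_x = 0: no horizontal applied forces, so L_x = 0.

L_x = 0, L_y = 8.393 kN, R_y = 6.607 kN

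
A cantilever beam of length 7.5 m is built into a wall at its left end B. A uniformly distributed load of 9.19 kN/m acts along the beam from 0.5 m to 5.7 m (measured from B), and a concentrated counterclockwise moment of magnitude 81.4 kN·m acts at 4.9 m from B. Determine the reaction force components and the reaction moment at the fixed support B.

B_x = 0, B_y = 47.79 kN, M_B = 66.74 kN·m

Resultant of the distributed load: 9.19 × 5.2 = 47.788 kN at 3.1 m from B.
ΣF_x = 0: B_x = 0.
ΣF_y = 0: B_y − 9.19·5.2 = 0 → B_y = 47.79 kN.
ΣM about B: M_B − (9.19·5.2)·3.1 + 81.4 = 0 → M_B = 66.74 kN·m.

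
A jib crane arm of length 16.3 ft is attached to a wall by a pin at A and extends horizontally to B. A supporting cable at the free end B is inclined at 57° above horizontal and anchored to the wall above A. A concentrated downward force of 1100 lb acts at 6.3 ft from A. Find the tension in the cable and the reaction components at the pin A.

T = 506.9 lb, A_x = 276.1 lb, A_y = 674.8 lb

ΣM about A: T·sin57°·16.3 − 1100·6.3 = 0 → T = 6930/(16.3·0.838671) = 506.937 ≈ 506.9 lb.
ΣF_x = 0: A_x − T·cos57° = 0 → A_x = 506.937 × 0.544639 = 276.1 lb.
ΣF_y = 0: A_y + T·sin57° − 1100 = 0 → A_y = 1100 − 506.937 × 0.838671 = 674.8 lb.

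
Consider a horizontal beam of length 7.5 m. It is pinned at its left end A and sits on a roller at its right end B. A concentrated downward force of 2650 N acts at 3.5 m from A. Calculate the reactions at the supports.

ΣM about A: B_y·7.5 − 2650·3.5 = 0 → B_y = 9275/7.5 = 1236.67 ≈ 1237 N.
ΣF_y = 0: A_y + 1236.67 − 2650 = 0 → A_y = 1413 N.
ΣF_x = 0: no horizontal applied forces, so A_x = 0.

A_x = 0, A_y = 1413 N, B_y = 1237 N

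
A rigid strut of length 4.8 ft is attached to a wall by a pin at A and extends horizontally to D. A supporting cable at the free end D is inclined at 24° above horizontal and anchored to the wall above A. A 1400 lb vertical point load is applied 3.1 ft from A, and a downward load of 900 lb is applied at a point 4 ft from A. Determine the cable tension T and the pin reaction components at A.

T = 4067 lb, A_x = 3715 lb, A_y = 645.8 lb

ΣM about A: T·sin24°·4.8 − 1400·3.1 − 900·4 = 0 → T = 7940/(4.8·0.406737) = 4066.92 ≈ 4067 lb.
ΣF_x = 0: A_x − T·cos24° = 0 → A_x = 4066.92 × 0.913545 = 3715 lb.
ΣF_y = 0: A_y + T·sin24° − 1400 − 900 = 0 → A_y = 2300 − 4066.92 × 0.406737 = 645.8 lb.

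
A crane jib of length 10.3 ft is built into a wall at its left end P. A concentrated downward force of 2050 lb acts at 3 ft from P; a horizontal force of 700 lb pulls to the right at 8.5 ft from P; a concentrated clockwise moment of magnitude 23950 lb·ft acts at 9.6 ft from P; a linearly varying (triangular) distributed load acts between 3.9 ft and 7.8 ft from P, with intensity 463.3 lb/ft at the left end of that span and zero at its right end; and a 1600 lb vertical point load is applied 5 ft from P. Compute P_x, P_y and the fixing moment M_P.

Resultant of the triangular load: ½ × 463.3 × 3.9 = 903.435 lb, acting at 5.2 ft from P (one-third of the span from the peak).
ΣF_x = 0: P_x + 700 = 0 → P_x = -700.0 lb.
ΣF_y = 0: P_y − 2050 − ½·463.3·3.9 − 1600 = 0 → P_y = 4553 lb.
ΣM about P: M_P − 2050·3 − 23950 − (½·463.3·3.9)·5.2 − 1600·5 = 0 → M_P = 42800 lb·ft.

P_x = -700.0 lb, P_y = 4553 lb, M_P = 42800 lb·ft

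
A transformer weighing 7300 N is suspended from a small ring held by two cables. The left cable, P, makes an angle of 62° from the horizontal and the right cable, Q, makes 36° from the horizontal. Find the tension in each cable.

T_P = 5964 N, T_Q = 3461 N

ΣF_x = 0: −T_P·cos62° + T_Q·cos36° = 0 → T_Q = 0.580299·T_P.
ΣF_y = 0: T_P·sin62° + T_Q·sin36° = 7300.
Substitute: T_P·(0.882948 + 0.580299·0.587785) = 7300 → T_P = 5963.86 ≈ 5964 N.
Then T_Q = 0.580299 × 5963.86 = 3461 N.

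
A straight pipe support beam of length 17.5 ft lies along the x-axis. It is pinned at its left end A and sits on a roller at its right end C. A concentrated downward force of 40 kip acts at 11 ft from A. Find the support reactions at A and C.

ΣM about A: C_y·17.5 − 40·11 = 0 → C_y = 440/17.5 = 25.1429 ≈ 25.14 kip.
ΣF_y = 0: A_y + 25.1429 − 40 = 0 → A_y = 14.86 kip.
ΣF_x = 0: no horizontal applied forces, so A_x = 0.

A_x = 0, A_y = 14.86 kip, C_y = 25.14 kip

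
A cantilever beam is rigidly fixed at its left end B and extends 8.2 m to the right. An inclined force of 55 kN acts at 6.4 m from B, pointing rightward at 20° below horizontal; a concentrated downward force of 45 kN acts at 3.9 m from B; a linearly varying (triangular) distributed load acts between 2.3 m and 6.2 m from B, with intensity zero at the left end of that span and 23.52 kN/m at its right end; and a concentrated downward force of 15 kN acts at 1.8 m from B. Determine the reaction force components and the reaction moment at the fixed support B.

B_x = -51.68 kN, B_y = 124.7 kN, M_B = 547.6 kN·m

Resultant of the triangular load: ½ × 23.52 × 3.9 = 45.864 kN, acting at 4.9 m from B (one-third of the span from the peak).
ΣF_x = 0: B_x + 55·cos20° = 0 → B_x = -51.68 kN.
ΣF_y = 0: B_y − 55·sin20° − 45 − ½·23.52·3.9 − 15 = 0 → B_y = 124.7 kN.
ΣM about B: M_B − 55·sin20°·6.4 − 45·3.9 − (½·23.52·3.9)·4.9 − 15·1.8 = 0 → M_B = 547.6 kN·m.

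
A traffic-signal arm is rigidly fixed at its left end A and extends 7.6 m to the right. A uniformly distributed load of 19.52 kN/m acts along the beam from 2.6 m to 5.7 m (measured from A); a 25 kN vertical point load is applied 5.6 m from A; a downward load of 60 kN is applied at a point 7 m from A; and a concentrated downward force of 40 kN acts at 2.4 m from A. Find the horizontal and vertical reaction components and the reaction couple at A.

Resultant of the distributed load: 19.52 × 3.1 = 60.512 kN at 4.15 m from A.
ΣF_x = 0: A_x = 0.
ΣF_y = 0: A_y − 19.52·3.1 − 25 − 60 − 40 = 0 → A_y = 185.5 kN.
ΣM about A: M_A − (19.52·3.1)·4.15 − 25·5.6 − 60·7 − 40·2.4 = 0 → M_A = 907.1 kN·m.

A_x = 0, A_y = 185.5 kN, M_A = 907.1 kN·m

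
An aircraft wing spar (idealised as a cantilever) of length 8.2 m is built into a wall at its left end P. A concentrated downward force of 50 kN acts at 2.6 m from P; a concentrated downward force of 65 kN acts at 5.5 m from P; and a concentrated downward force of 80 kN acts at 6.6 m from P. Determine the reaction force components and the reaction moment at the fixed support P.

ΣF_x = 0: P_x = 0.
ΣF_y = 0: P_y − 50 − 65 − 80 = 0 → P_y = 195.0 kN.
ΣM about P: M_P − 50·2.6 − 65·5.5 − 80·6.6 = 0 → M_P = 1016 kN·m.

P_x = 0, P_y = 195.0 kN, M_P = 1016 kN·m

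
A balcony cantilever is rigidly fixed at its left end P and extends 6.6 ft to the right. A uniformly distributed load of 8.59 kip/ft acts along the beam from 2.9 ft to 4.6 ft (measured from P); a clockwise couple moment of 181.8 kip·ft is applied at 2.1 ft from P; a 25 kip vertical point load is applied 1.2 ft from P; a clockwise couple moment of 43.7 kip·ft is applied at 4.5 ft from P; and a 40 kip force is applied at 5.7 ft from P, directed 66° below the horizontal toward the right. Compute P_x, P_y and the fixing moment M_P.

P_x = -16.27 kip, P_y = 76.14 kip, M_P = 518.5 kip·ft

Resultant of the distributed load: 8.59 × 1.7 = 14.603 kip at 3.75 ft from P.
ΣF_x = 0: P_x + 40·cos66° = 0 → P_x = -16.27 kip.
ΣF_y = 0: P_y − 8.59·1.7 − 25 − 40·sin66° = 0 → P_y = 76.14 kip.
ΣM about P: M_P − (8.59·1.7)·3.75 − 181.8 − 25·1.2 − 43.7 − 40·sin66°·5.7 = 0 → M_P = 518.5 kip·ft.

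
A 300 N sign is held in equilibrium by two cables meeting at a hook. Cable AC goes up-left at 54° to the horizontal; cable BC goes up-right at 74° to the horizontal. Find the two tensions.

T_AC = 104.9 N, T_BC = 223.8 N

ΣF_x = 0: −T_AC·cos54° + T_BC·cos74° = 0 → T_BC = 2.13246·T_AC.
ΣF_y = 0: T_AC·sin54° + T_BC·sin74° = 300.
Substitute: T_AC·(0.809017 + 2.13246·0.961262) = 300 → T_AC = 104.937 ≈ 104.9 N.
Then T_BC = 2.13246 × 104.937 = 223.8 N.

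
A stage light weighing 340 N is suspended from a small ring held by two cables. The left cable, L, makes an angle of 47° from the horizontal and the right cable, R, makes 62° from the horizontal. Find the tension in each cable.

T_L = 168.8 N, T_R = 245.2 N

ΣF_x = 0: −T_L·cos47° + T_R·cos62° = 0 → T_R = 1.45269·T_L.
ΣF_y = 0: T_L·sin47° + T_R·sin62° = 340.
Substitute: T_L·(0.731354 + 1.45269·0.882948) = 340 → T_L = 168.818 ≈ 168.8 N.
Then T_R = 1.45269 × 168.818 = 245.2 N.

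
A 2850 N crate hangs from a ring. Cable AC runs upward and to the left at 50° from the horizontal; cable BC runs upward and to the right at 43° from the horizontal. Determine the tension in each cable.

ΣF_x = 0: −T_AC·cos50° + T_BC·cos43° = 0 → T_BC = 0.878901·T_AC.
ΣF_y = 0: T_AC·sin50° + T_BC·sin43° = 2850.
Substitute: T_AC·(0.766044 + 0.878901·0.681998) = 2850 → T_AC = 2087.22 ≈ 2087 N.
Then T_BC = 0.878901 × 2087.22 = 1834 N.

T_AC = 2087 N, T_BC = 1834 N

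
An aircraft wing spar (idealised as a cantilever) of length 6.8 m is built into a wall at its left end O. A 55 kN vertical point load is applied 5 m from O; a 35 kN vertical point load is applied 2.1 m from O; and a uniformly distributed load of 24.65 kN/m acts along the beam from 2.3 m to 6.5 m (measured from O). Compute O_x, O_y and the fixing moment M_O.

O_x = 0, O_y = 193.5 kN, M_O = 804.0 kN·m

Resultant of the distributed load: 24.65 × 4.2 = 103.53 kN at 4.4 m from O.
ΣF_x = 0: O_x = 0.
ΣF_y = 0: O_y − 55 − 35 − 24.65·4.2 = 0 → O_y = 193.5 kN.
ΣM about O: M_O − 55·5 − 35·2.1 − (24.65·4.2)·4.4 = 0 → M_O = 804.0 kN·m.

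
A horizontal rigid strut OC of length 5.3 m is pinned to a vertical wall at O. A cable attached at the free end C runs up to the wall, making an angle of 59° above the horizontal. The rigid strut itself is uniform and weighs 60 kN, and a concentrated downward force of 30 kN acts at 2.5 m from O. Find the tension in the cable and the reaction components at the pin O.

T = 51.51 kN, O_x = 26.53 kN, O_y = 45.85 kN

ΣM about O: T·sin59°·5.3 − 60·2.65 − 30·2.5 = 0 → T = 234/(5.3·0.857167) = 51.508 ≈ 51.51 kN.
ΣF_x = 0: O_x − T·cos59° = 0 → O_x = 51.508 × 0.515038 = 26.53 kN.
ΣF_y = 0: O_y + T·sin59° − 60 − 30 = 0 → O_y = 90 − 51.508 × 0.857167 = 45.85 kN.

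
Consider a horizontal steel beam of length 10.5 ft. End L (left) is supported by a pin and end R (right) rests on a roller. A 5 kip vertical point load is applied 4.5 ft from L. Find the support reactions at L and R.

L_x = 0, L_y = 2.857 kip, R_y = 2.143 kip

Moments about L: R_y·10.5 − 5·4.5 = 0 → R_y = 22.5/10.5 = 2.14286 ≈ 2.143 kip.
ΣF_y = 0: L_y + 2.14286 − 5 = 0 → L_y = 2.857 kip.
ΣF_x = 0: no horizontal applied forces, so L_x = 0.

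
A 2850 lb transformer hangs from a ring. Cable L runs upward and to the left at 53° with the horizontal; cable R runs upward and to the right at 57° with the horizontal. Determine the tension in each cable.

ΣF_x = 0: −T_L·cos53° + T_R·cos57° = 0 → T_R = 1.10498·T_L.
ΣF_y = 0: T_L·sin53° + T_R·sin57° = 2850.
Substitute: T_L·(0.798636 + 1.10498·0.838671) = 2850 → T_L = 1651.84 ≈ 1652 lb.
Then T_R = 1.10498 × 1651.84 = 1825 lb.

T_L = 1652 lb, T_R = 1825 lb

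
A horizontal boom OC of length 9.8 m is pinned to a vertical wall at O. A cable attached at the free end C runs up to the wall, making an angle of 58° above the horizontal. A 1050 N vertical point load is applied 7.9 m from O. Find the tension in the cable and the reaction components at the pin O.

ΣM about O: T·sin58°·9.8 − 1050·7.9 = 0 → T = 8295/(9.8·0.848048) = 998.09 ≈ 998.1 N.
ΣF_x = 0: O_x − T·cos58° = 0 → O_x = 998.09 × 0.529919 = 528.9 N.
ΣF_y = 0: O_y + T·sin58° − 1050 = 0 → O_y = 1050 − 998.09 × 0.848048 = 203.6 N.

T = 998.1 N, O_x = 528.9 N, O_y = 203.6 N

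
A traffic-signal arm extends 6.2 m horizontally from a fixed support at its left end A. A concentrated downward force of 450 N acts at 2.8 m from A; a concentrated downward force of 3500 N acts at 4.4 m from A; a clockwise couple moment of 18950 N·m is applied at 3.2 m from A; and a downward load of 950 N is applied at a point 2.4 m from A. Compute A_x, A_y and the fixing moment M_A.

A_x = 0, A_y = 4900 N, M_A = 37890 N·m

ΣF_x = 0: A_x = 0.
ΣF_y = 0: A_y − 450 − 3500 − 950 = 0 → A_y = 4900 N.
ΣM about A: M_A − 450·2.8 − 3500·4.4 − 18950 − 950·2.4 = 0 → M_A = 37890 N·m.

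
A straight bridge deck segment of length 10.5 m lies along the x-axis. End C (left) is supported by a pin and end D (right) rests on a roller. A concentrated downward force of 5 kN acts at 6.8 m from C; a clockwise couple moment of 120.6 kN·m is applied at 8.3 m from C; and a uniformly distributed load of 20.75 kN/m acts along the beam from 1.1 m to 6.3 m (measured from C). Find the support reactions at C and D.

Resultant of the distributed load: 20.75 × 5.2 = 107.9 kN at 3.7 m from C.
Moments about C: D_y·10.5 − 5·6.8 − 120.6 − (20.75·5.2)·3.7 = 0 → D_y = 553.83/10.5 = 52.7457 ≈ 52.75 kN.
ΣF_y = 0: C_y + 52.7457 − 5 − 20.75·5.2 = 0 → C_y = 60.15 kN.
ΣF_x = 0: no horizontal applied forces, so C_x = 0.

C_x = 0, C_y = 60.15 kN, D_y = 52.75 kN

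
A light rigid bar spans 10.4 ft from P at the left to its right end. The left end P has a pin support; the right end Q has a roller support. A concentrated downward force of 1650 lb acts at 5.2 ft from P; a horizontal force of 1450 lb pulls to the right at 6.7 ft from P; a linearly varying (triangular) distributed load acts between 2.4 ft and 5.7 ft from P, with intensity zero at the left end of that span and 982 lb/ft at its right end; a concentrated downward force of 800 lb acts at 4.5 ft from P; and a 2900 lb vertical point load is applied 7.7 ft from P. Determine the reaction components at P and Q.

Resultant of the triangular load: ½ × 982 × 3.3 = 1620.3 lb, acting at 4.6 ft from P (one-third of the span from the peak).
ΣM about P: Q_y·10.4 − 1650·5.2 − (½·982·3.3)·4.6 − 800·4.5 − 2900·7.7 = 0 → Q_y = 41963.38/10.4 = 4034.94 ≈ 4035 lb.
ΣF_y = 0: P_y + 4034.94 − 1650 − ½·982·3.3 − 800 − 2900 = 0 → P_y = 2935 lb.
ΣF_x = 0: P_x + 1450 = 0 → P_x = -1450 lb.

P_x = -1450 lb, P_y = 2935 lb, Q_y = 4035 lb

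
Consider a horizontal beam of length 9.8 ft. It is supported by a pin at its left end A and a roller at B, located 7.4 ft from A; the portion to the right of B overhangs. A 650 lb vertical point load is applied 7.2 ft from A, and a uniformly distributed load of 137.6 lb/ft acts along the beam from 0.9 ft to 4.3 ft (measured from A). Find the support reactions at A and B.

A_x = 0, A_y = 321.0 lb, B_y = 796.8 lb

Resultant of the distributed load: 137.6 × 3.4 = 467.84 lb at 2.6 ft from A.
Moments about A: B_y·7.4 − 650·7.2 − (137.6·3.4)·2.6 = 0 → B_y = 5896.384/7.4 = 796.809 ≈ 796.8 lb.
ΣF_y = 0: A_y + 796.809 − 650 − 137.6·3.4 = 0 → A_y = 321.0 lb.
ΣF_x = 0: no horizontal applied forces, so A_x = 0.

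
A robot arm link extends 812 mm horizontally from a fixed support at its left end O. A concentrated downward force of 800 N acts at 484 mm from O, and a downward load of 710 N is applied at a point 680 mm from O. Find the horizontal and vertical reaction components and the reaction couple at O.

ΣF_x = 0: O_x = 0.
ΣF_y = 0: O_y − 800 − 710 = 0 → O_y = 1510 N.
ΣM about O: M_O − 800·484 − 710·680 = 0 → M_O = 870000 N·mm.

O_x = 0, O_y = 1510 N, M_O = 870000 N·mm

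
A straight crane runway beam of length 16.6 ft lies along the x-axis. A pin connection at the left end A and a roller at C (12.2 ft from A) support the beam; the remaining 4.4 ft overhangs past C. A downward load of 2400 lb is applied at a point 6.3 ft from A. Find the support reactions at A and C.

A_x = 0, A_y = 1161 lb, C_y = 1239 lb

Taking moments about A: C_y·12.2 − 2400·6.3 = 0 → C_y = 15120/12.2 = 1239.34 ≈ 1239 lb.
ΣF_y = 0: A_y + 1239.34 − 2400 = 0 → A_y = 1161 lb.
ΣF_x = 0: no horizontal applied forces, so A_x = 0.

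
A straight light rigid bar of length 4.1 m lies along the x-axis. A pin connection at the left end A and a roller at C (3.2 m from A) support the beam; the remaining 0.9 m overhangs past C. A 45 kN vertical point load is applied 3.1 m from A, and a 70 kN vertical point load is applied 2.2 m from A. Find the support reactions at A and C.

ΣM about A: C_y·3.2 − 45·3.1 − 70·2.2 = 0 → C_y = 293.5/3.2 = 91.7188 ≈ 91.72 kN.
ΣF_y = 0: A_y + 91.7188 − 45 − 70 = 0 → A_y = 23.28 kN.
ΣF_x = 0: no horizontal applied forces, so A_x = 0.

A_x = 0, A_y = 23.28 kN, C_y = 91.72 kN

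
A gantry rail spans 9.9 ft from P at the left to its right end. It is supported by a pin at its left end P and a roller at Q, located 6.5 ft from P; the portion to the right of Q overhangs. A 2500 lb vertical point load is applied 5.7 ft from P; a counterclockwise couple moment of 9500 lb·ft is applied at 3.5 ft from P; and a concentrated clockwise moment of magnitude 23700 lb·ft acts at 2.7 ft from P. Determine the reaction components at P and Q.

Taking moments about P: Q_y·6.5 − 2500·5.7 + 9500 − 23700 = 0 → Q_y = 28450/6.5 = 4376.92 ≈ 4377 lb.
ΣF_y = 0: P_y + 4376.92 − 2500 = 0 → P_y = -1877 lb.
ΣF_x = 0: no horizontal applied forces, so P_x = 0.

P_x = 0, P_y = -1877 lb, Q_y = 4377 lb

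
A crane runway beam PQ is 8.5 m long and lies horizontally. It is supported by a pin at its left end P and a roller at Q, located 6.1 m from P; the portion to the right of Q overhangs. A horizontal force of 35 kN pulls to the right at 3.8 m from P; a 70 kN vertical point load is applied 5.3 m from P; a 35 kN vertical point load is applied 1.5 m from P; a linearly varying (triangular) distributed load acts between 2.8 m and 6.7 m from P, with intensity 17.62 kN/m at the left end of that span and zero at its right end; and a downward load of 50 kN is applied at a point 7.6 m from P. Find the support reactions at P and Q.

Resultant of the triangular load: ½ × 17.62 × 3.9 = 34.359 kN, acting at 4.1 m from P (one-third of the span from the peak).
ΣM about P: Q_y·6.1 − 70·5.3 − 35·1.5 − (½·17.62·3.9)·4.1 − 50·7.6 = 0 → Q_y = 944.3719/6.1 = 154.815 ≈ 154.8 kN.
ΣF_y = 0: P_y + 154.815 − 70 − 35 − ½·17.62·3.9 − 50 = 0 → P_y = 34.54 kN.
ΣF_x = 0: P_x + 35 = 0 → P_x = -35.00 kN.

P_x = -35.00 kN, P_y = 34.54 kN, Q_y = 154.8 kN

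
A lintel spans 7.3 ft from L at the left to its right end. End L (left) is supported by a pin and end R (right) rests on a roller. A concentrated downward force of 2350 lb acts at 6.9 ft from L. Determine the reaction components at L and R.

ΣM about L: R_y·7.3 − 2350·6.9 = 0 → R_y = 16215/7.3 = 2221.23 ≈ 2221 lb.
ΣF_y = 0: L_y + 2221.23 − 2350 = 0 → L_y = 128.8 lb.
ΣF_x = 0: no horizontal applied forces, so L_x = 0.

L_x = 0, L_y = 128.8 lb, R_y = 2221 lb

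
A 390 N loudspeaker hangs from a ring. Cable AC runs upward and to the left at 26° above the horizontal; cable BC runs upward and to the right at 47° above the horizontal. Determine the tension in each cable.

T_AC = 278.1 N, T_BC = 366.5 N

ΣF_x = 0: −T_AC·cos26° + T_BC·cos47° = 0 → T_BC = 1.31788·T_AC.
ΣF_y = 0: T_AC·sin26° + T_BC·sin47° = 390.
Substitute: T_AC·(0.438371 + 1.31788·0.731354) = 390 → T_AC = 278.133 ≈ 278.1 N.
Then T_BC = 1.31788 × 278.133 = 366.5 N.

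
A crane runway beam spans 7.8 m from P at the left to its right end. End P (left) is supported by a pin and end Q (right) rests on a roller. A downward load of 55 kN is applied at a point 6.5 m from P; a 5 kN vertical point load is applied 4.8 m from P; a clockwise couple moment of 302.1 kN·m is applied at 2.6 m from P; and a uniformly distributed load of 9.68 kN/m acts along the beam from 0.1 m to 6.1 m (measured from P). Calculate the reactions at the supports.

P_x = 0, P_y = 7.356 kN, Q_y = 110.7 kN

Resultant of the distributed load: 9.68 × 6 = 58.08 kN at 3.1 m from P.
ΣM about P: Q_y·7.8 − 55·6.5 − 5·4.8 − 302.1 − (9.68·6)·3.1 = 0 → Q_y = 863.648/7.8 = 110.724 ≈ 110.7 kN.
ΣF_y = 0: P_y + 110.724 − 55 − 5 − 9.68·6 = 0 → P_y = 7.356 kN.
ΣF_x = 0: no horizontal applied forces, so P_x = 0.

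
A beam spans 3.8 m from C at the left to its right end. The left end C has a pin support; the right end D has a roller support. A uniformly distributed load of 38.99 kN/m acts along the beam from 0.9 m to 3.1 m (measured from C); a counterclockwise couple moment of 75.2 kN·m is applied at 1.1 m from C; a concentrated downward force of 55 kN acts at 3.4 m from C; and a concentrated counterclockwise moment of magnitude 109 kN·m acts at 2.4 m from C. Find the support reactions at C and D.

Resultant of the distributed load: 38.99 × 2.2 = 85.778 kN at 2 m from C.
ΣM about C: D_y·3.8 − (38.99·2.2)·2 + 75.2 − 55·3.4 + 109 = 0 → D_y = 174.356/3.8 = 45.8832 ≈ 45.88 kN.
ΣF_y = 0: C_y + 45.8832 − 38.99·2.2 − 55 = 0 → C_y = 94.89 kN.
ΣF_x = 0: no horizontal applied forces, so C_x = 0.

C_x = 0, C_y = 94.89 kN, D_y = 45.88 kN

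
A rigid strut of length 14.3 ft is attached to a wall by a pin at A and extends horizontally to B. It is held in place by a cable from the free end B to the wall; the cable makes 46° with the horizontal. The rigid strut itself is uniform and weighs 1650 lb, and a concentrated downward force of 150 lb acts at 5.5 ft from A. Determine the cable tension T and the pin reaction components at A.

T = 1227 lb, A_x = 852.4 lb, A_y = 917.3 lb

ΣM about A: T·sin46°·14.3 − 1650·7.15 − 150·5.5 = 0 → T = 12622.5/(14.3·0.71934) = 1227.09 ≈ 1227 lb.
ΣF_x = 0: A_x − T·cos46° = 0 → A_x = 1227.09 × 0.694658 = 852.4 lb.
ΣF_y = 0: A_y + T·sin46° − 1650 − 150 = 0 → A_y = 1800 − 1227.09 × 0.71934 = 917.3 lb.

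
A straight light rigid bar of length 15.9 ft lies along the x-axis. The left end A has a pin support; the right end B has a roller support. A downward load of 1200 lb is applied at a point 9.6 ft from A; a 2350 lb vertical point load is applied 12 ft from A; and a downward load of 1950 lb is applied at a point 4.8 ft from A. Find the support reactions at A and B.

A_x = 0, A_y = 2413 lb, B_y = 3087 lb

ΣM about A: B_y·15.9 − 1200·9.6 − 2350·12 − 1950·4.8 = 0 → B_y = 49080/15.9 = 3086.79 ≈ 3087 lb.
ΣF_y = 0: A_y + 3086.79 − 1200 − 2350 − 1950 = 0 → A_y = 2413 lb.
ΣF_x = 0: no horizontal applied forces, so A_x = 0.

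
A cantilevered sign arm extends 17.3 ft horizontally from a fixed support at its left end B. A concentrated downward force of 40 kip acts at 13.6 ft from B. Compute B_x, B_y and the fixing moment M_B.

ΣF_x = 0: B_x = 0.
ΣF_y = 0: B_y − 40 = 0 → B_y = 40.00 kip.
ΣM about B: M_B − 40·13.6 = 0 → M_B = 544.0 kip·ft.

B_x = 0, B_y = 40.00 kip, M_B = 544.0 kip·ft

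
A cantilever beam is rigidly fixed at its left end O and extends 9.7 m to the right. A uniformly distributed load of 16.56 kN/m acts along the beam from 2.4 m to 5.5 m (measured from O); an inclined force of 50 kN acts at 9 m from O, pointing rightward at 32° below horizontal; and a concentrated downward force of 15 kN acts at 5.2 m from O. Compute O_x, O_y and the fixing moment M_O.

Resultant of the distributed load: 16.56 × 3.1 = 51.336 kN at 3.95 m from O.
ΣF_x = 0: O_x + 50·cos32° = 0 → O_x = -42.40 kN.
ΣF_y = 0: O_y − 16.56·3.1 − 50·sin32° − 15 = 0 → O_y = 92.83 kN.
ΣM about O: M_O − (16.56·3.1)·3.95 − 50·sin32°·9 − 15·5.2 = 0 → M_O = 519.2 kN·m.

O_x = -42.40 kN, O_y = 92.83 kN, M_O = 519.2 kN·m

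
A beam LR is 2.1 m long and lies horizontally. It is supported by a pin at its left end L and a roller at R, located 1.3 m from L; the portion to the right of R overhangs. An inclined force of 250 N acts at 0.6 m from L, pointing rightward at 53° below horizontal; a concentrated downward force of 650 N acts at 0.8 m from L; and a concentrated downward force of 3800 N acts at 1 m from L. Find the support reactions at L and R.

L_x = -150.5 N, L_y = 1234 N, R_y = 3415 N

Taking moments about L: R_y·1.3 − 250·sin53°·0.6 − 650·0.8 − 3800·1 = 0 → R_y = 4439.8/1.3 = 3415.23 ≈ 3415 N.
ΣF_y = 0: L_y + 3415.23 − 250·sin53° − 650 − 3800 = 0 → L_y = 1234 N.
ΣF_x = 0: L_x + 250·cos53° = 0 → L_x = -150.5 N.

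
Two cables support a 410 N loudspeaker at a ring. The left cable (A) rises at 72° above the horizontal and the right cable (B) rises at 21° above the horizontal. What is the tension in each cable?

T_A = 383.3 N, T_B = 126.9 N

ΣF_x = 0: −T_A·cos72° + T_B·cos21° = 0 → T_B = 0.331002·T_A.
ΣF_y = 0: T_A·sin72° + T_B·sin21° = 410.
Substitute: T_A·(0.951057 + 0.331002·0.358368) = 410 → T_A = 383.293 ≈ 383.3 N.
Then T_B = 0.331002 × 383.293 = 126.9 N.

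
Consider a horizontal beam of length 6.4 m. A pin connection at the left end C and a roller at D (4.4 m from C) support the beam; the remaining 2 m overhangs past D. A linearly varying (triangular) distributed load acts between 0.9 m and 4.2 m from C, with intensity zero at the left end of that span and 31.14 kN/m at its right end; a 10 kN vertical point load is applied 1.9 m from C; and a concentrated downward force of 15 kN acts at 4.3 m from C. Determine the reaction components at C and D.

Resultant of the triangular load: ½ × 31.14 × 3.3 = 51.381 kN, acting at 3.1 m from C (one-third of the span from the peak).
Moments about C: D_y·4.4 − (½·31.14·3.3)·3.1 − 10·1.9 − 15·4.3 = 0 → D_y = 242.7811/4.4 = 55.1775 ≈ 55.18 kN.
ΣF_y = 0: C_y + 55.1775 − ½·31.14·3.3 − 10 − 15 = 0 → C_y = 21.20 kN.
ΣF_x = 0: no horizontal applied forces, so C_x = 0.

C_x = 0, C_y = 21.20 kN, D_y = 55.18 kN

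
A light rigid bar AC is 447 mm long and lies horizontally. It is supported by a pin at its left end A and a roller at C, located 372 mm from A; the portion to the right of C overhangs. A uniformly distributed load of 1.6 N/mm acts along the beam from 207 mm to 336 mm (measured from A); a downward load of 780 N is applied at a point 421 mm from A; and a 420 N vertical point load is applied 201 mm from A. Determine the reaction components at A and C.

Resultant of the distributed load: 1.6 × 129 = 206.4 N at 271.5 mm from A.
Taking moments about A: C_y·372 − (1.6·129)·271.5 − 780·421 − 420·201 = 0 → C_y = 468837.6/372 = 1260.32 ≈ 1260 N.
ΣF_y = 0: A_y + 1260.32 − 1.6·129 − 780 − 420 = 0 → A_y = 146.1 N.
ΣF_x = 0: no horizontal applied forces, so A_x = 0.

A_x = 0, A_y = 146.1 N, C_y = 1260 N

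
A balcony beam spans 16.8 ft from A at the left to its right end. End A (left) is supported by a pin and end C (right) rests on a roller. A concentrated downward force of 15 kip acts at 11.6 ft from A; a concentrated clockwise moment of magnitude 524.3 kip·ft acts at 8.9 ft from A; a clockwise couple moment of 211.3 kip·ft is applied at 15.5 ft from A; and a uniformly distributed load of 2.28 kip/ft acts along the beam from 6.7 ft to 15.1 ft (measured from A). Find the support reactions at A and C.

Resultant of the distributed load: 2.28 × 8.4 = 19.152 kip at 10.9 ft from A.
Moments about A: C_y·16.8 − 15·11.6 − 524.3 − 211.3 − (2.28·8.4)·10.9 = 0 → C_y = 1118.3568/16.8 = 66.5689 ≈ 66.57 kip.
ΣF_y = 0: A_y + 66.5689 − 15 − 2.28·8.4 = 0 → A_y = -32.42 kip.
ΣF_x = 0: no horizontal applied forces, so A_x = 0.

A_x = 0, A_y = -32.42 kip, C_y = 66.57 kip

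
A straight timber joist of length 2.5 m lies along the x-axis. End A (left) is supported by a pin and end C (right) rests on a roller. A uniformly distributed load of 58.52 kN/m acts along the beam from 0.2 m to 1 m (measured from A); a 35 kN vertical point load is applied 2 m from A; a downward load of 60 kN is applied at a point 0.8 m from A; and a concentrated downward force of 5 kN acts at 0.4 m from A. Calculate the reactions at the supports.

Resultant of the distributed load: 58.52 × 0.8 = 46.816 kN at 0.6 m from A.
ΣM about A: C_y·2.5 − (58.52·0.8)·0.6 − 35·2 − 60·0.8 − 5·0.4 = 0 → C_y = 148.0896/2.5 = 59.2358 ≈ 59.24 kN.
ΣF_y = 0: A_y + 59.2358 − 58.52·0.8 − 35 − 60 − 5 = 0 → A_y = 87.58 kN.
ΣF_x = 0: no horizontal applied forces, so A_x = 0.

A_x = 0, A_y = 87.58 kN, C_y = 59.24 kN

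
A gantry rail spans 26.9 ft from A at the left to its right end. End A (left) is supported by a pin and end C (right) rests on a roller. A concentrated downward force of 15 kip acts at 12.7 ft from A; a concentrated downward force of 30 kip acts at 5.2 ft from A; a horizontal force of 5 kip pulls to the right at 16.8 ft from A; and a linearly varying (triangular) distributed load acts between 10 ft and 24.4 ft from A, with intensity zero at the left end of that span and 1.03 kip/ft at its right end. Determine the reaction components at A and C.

Resultant of the triangular load: ½ × 1.03 × 14.4 = 7.416 kip, acting at 19.6 ft from A (one-third of the span from the peak).
Taking moments about A: C_y·26.9 − 15·12.7 − 30·5.2 − (½·1.03·14.4)·19.6 = 0 → C_y = 491.8536/26.9 = 18.2845 ≈ 18.28 kip.
ΣF_y = 0: A_y + 18.2845 − 15 − 30 − ½·1.03·14.4 = 0 → A_y = 34.13 kip.
ΣF_x = 0: A_x + 5 = 0 → A_x = -5.000 kip.

A_x = -5.000 kip, A_y = 34.13 kip, C_y = 18.28 kip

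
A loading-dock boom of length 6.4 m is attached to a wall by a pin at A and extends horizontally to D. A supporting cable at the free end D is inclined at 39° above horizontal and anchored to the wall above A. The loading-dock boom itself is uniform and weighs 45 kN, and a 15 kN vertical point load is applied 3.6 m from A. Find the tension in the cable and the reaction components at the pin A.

T = 49.16 kN, A_x = 38.20 kN, A_y = 29.06 kN

ΣM about A: T·sin39°·6.4 − 45·3.2 − 15·3.6 = 0 → T = 198/(6.4·0.62932) = 49.1602 ≈ 49.16 kN.
ΣF_x = 0: A_x − T·cos39° = 0 → A_x = 49.1602 × 0.777146 = 38.20 kN.
ΣF_y = 0: A_y + T·sin39° − 45 − 15 = 0 → A_y = 60 − 49.1602 × 0.62932 = 29.06 kN.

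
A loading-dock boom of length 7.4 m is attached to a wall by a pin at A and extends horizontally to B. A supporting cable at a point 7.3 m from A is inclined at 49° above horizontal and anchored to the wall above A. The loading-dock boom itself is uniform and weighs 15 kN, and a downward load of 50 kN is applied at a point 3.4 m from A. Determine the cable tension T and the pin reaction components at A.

T = 40.93 kN, A_x = 26.85 kN, A_y = 34.11 kN

ΣM about A: T·sin49°·7.3 − 15·3.7 − 50·3.4 = 0 → T = 225.5/(7.3·0.75471) = 40.9302 ≈ 40.93 kN.
ΣF_x = 0: A_x − T·cos49° = 0 → A_x = 40.9302 × 0.656059 = 26.85 kN.
ΣF_y = 0: A_y + T·sin49° − 15 − 50 = 0 → A_y = 65 − 40.9302 × 0.75471 = 34.11 kN.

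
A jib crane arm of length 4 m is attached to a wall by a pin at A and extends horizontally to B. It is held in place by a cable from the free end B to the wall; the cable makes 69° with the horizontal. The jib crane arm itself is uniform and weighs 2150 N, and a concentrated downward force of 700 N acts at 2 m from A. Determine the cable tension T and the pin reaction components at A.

ΣM about A: T·sin69°·4 − 2150·2 − 700·2 = 0 → T = 5700/(4·0.93358) = 1526.38 ≈ 1526 N.
ΣF_x = 0: A_x − T·cos69° = 0 → A_x = 1526.38 × 0.358368 = 547.0 N.
ΣF_y = 0: A_y + T·sin69° − 2150 − 700 = 0 → A_y = 2850 − 1526.38 × 0.93358 = 1425 N.

T = 1526 N, A_x = 547.0 N, A_y = 1425 N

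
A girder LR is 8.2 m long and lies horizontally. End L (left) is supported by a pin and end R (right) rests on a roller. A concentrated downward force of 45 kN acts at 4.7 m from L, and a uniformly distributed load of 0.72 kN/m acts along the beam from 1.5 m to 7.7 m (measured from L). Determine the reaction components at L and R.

L_x = 0, L_y = 21.17 kN, R_y = 28.30 kN

Resultant of the distributed load: 0.72 × 6.2 = 4.464 kN at 4.6 m from L.
ΣM about L: R_y·8.2 − 45·4.7 − (0.72·6.2)·4.6 = 0 → R_y = 232.0344/8.2 = 28.2969 ≈ 28.30 kN.
ΣF_y = 0: L_y + 28.2969 − 45 − 0.72·6.2 = 0 → L_y = 21.17 kN.
ΣF_x = 0: no horizontal applied forces, so L_x = 0.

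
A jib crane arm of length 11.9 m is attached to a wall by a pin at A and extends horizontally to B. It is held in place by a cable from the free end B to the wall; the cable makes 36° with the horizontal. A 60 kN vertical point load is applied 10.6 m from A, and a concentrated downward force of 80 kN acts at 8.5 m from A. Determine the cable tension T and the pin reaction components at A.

ΣM about A: T·sin36°·11.9 − 60·10.6 − 80·8.5 = 0 → T = 1316/(11.9·0.587785) = 188.144 ≈ 188.1 kN.
ΣF_x = 0: A_x − T·cos36° = 0 → A_x = 188.144 × 0.809017 = 152.2 kN.
ΣF_y = 0: A_y + T·sin36° − 60 − 80 = 0 → A_y = 140 − 188.144 × 0.587785 = 29.41 kN.

T = 188.1 kN, A_x = 152.2 kN, A_y = 29.41 kN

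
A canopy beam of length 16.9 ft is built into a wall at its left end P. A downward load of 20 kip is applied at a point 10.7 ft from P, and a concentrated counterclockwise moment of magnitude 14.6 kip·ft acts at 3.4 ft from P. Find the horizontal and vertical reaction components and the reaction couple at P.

ΣF_x = 0: P_x = 0.
ΣF_y = 0: P_y − 20 = 0 → P_y = 20.00 kip.
ΣM about P: M_P − 20·10.7 + 14.6 = 0 → M_P = 199.4 kip·ft.

P_x = 0, P_y = 20.00 kip, M_P = 199.4 kip·ft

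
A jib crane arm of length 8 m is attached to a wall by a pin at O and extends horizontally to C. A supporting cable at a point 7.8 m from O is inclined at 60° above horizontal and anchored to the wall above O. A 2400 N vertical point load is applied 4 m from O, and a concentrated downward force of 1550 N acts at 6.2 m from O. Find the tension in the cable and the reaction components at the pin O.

ΣM about O: T·sin60°·7.8 − 2400·4 − 1550·6.2 = 0 → T = 19210/(7.8·0.866025) = 2843.82 ≈ 2844 N.
ΣF_x = 0: O_x − T·cos60° = 0 → O_x = 2843.82 × 0.5 = 1422 N.
ΣF_y = 0: O_y + T·sin60° − 2400 − 1550 = 0 → O_y = 3950 − 2843.82 × 0.866025 = 1487 N.

T = 2844 N, O_x = 1422 N, O_y = 1487 N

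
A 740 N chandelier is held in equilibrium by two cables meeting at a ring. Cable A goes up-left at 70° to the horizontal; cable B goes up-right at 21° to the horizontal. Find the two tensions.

ΣF_x = 0: −T_A·cos70° + T_B·cos21° = 0 → T_B = 0.366353·T_A.
ΣF_y = 0: T_A·sin70° + T_B·sin21° = 740.
Substitute: T_A·(0.939693 + 0.366353·0.358368) = 740 → T_A = 690.955 ≈ 691.0 N.
Then T_B = 0.366353 × 690.955 = 253.1 N.

T_A = 691.0 N, T_B = 253.1 N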